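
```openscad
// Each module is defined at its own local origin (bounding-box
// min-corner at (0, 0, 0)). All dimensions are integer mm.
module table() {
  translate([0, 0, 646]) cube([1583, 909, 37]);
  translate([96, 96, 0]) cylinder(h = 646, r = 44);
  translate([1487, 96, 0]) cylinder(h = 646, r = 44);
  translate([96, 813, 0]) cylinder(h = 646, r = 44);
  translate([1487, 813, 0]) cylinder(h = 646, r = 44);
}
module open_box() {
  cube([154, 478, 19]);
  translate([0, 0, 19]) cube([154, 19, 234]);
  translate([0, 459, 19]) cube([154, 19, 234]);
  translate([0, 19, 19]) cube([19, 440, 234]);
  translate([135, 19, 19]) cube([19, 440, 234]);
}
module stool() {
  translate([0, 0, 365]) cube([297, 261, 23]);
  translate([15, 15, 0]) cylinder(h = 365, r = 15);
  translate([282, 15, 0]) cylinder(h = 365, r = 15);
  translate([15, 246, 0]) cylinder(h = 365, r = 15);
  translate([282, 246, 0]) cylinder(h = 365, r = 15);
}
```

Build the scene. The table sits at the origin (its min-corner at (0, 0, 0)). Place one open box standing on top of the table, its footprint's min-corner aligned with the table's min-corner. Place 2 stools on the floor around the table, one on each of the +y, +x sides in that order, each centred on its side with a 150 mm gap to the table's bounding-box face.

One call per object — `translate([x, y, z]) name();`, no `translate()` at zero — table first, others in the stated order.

table();
translate([0, 0, 683]) open_box();
translate([643, 1059, 0]) stool();
translate([1733, 324, 0]) stool();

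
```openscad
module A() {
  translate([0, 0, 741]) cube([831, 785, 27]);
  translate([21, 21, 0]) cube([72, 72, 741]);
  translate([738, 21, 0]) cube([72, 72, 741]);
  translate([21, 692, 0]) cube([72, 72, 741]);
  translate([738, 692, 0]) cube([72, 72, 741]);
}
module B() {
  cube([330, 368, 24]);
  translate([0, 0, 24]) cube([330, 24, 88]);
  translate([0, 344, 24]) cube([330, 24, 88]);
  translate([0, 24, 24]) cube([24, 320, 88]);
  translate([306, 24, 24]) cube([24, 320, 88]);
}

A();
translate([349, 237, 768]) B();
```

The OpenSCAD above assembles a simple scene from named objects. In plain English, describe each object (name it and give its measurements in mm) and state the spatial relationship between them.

A is a table: top 831 mm (x) × 785 mm (y), 27 mm thick, upper face at z = 768 mm, on four 72×72 mm square legs, each inset 21 mm from the nearest pair of top edges, running from z = 0 to the bottom of the top.

B is an open storage box with external size 330×368×112 mm and wall thickness 24 mm (the base is also 24 mm thick). The base covers the whole footprint; the four walls stand on the base, with the y-facing walls full-width and the x-facing walls fitting between their inner faces.

The open box is on top of the table.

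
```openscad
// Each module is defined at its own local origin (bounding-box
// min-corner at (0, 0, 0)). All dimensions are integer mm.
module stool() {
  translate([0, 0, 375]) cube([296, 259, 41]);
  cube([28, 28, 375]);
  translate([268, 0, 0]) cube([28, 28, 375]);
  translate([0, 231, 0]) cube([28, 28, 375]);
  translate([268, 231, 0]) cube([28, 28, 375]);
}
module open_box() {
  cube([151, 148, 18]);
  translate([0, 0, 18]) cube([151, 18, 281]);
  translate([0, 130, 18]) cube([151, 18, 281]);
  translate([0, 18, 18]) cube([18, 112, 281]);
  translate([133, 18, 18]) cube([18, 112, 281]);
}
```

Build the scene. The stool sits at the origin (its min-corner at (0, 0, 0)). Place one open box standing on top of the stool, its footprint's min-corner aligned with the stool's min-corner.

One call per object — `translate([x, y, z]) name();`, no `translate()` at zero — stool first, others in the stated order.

stool();
translate([0, 0, 416]) open_box();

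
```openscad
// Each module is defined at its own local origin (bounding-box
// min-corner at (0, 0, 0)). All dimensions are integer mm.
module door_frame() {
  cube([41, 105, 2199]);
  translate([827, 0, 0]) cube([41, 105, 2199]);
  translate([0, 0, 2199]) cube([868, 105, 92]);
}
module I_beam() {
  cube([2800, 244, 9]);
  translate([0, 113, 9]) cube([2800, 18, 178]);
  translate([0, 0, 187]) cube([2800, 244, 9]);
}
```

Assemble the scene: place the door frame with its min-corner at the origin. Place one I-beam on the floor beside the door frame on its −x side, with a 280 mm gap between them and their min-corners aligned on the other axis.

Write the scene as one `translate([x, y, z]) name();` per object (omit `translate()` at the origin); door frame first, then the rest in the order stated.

door_frame();
translate([-3080, 0, 0]) I_beam();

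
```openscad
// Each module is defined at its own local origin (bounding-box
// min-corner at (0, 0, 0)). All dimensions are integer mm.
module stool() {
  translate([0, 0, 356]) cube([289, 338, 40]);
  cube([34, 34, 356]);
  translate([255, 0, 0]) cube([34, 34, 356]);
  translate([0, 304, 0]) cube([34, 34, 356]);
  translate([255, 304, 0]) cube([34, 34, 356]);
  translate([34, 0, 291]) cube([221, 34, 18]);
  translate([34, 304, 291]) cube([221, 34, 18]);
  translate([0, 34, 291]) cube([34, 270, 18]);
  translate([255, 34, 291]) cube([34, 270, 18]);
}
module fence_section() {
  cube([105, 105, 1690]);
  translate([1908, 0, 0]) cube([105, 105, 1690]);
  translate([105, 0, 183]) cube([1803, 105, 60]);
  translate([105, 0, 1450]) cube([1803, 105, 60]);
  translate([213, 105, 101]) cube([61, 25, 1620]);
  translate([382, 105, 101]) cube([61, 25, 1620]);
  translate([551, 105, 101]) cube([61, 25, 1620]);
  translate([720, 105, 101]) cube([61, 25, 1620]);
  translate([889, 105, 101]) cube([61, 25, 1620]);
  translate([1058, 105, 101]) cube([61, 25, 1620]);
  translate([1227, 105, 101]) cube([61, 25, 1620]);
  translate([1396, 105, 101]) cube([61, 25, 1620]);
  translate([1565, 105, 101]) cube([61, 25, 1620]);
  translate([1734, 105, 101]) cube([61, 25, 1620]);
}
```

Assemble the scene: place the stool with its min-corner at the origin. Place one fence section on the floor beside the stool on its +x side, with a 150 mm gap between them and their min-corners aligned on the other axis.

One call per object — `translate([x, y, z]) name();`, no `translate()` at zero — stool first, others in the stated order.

stool();
translate([439, 0, 0]) fence_section();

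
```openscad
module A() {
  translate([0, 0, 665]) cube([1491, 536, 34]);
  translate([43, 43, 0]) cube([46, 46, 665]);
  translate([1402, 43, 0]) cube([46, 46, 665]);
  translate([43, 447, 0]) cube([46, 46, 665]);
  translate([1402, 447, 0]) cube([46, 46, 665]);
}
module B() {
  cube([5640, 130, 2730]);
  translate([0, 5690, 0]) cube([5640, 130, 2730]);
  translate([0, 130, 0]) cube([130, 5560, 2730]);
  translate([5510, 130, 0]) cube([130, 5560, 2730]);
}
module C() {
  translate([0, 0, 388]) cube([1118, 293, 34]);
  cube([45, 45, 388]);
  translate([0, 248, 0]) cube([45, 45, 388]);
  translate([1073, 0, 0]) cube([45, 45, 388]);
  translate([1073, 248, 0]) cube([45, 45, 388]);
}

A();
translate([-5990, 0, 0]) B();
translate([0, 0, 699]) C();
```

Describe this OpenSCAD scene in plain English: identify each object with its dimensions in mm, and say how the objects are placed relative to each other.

A is a rectangular dining table. The top is 1491×536×34 mm with its upper surface at z = 699 mm. It stands on four 46×46 mm square legs, each inset 43 mm from the nearest pair of top edges, running from the floor to the underside of the top.

B is a box-shaped house frame (walls only): outside footprint 5640×5820 mm, wall height 2730 mm, wall thickness 130 mm. The two y-facing walls run the full x-width; the two x-facing walls fit between the inner faces of the y-facing walls.

C is a bench: a 1118×293 mm seat slab, 34 mm thick, top at z = 422 mm, on four 45×45 mm square legs flush with the seat corners and standing on z = 0.

The house frame is on the floor beside the table on its −x side. The bench is on top of the table.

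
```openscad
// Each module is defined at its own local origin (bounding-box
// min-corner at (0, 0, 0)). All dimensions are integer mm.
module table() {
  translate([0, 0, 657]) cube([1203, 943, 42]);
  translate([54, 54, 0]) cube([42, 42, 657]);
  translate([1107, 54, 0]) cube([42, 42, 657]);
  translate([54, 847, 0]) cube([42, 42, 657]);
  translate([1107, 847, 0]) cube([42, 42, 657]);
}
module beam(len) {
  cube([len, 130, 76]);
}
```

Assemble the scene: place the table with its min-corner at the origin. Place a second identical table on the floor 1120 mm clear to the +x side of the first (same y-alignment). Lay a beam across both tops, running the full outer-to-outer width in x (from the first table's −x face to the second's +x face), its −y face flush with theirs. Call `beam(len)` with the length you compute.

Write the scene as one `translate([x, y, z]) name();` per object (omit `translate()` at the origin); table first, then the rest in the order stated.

table();
translate([2323, 0, 0]) table();
translate([0, 0, 699]) beam(3526);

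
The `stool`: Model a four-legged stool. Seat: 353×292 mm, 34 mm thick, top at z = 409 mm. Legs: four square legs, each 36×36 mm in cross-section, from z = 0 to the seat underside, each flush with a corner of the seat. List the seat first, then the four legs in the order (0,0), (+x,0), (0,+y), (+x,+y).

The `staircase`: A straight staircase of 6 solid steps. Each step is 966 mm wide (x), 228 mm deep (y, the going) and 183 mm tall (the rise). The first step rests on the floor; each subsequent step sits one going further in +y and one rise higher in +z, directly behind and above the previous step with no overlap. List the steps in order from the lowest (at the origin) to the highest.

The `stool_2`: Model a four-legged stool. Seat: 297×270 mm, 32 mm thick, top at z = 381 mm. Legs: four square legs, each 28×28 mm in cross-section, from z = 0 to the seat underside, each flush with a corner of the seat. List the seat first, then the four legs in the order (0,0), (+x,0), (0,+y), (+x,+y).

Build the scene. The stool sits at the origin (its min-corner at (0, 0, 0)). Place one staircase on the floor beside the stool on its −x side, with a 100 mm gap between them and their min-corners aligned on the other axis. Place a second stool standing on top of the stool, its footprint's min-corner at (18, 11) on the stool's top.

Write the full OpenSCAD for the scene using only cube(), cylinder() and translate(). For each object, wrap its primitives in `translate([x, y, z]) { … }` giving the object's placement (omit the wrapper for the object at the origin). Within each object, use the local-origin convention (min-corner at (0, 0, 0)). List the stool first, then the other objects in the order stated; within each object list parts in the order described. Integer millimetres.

translate([0, 0, 375]) cube([353, 292, 34]);
cube([36, 36, 375]);
translate([317, 0, 0]) cube([36, 36, 375]);
translate([0, 256, 0]) cube([36, 36, 375]);
translate([317, 256, 0]) cube([36, 36, 375]);
translate([-1066, 0, 0]) {
  cube([966, 228, 183]);
  translate([0, 228, 183]) cube([966, 228, 183]);
  translate([0, 456, 366]) cube([966, 228, 183]);
  translate([0, 684, 549]) cube([966, 228, 183]);
  translate([0, 912, 732]) cube([966, 228, 183]);
  translate([0, 1140, 915]) cube([966, 228, 183]);
}
translate([18, 11, 409]) {
  translate([0, 0, 349]) cube([297, 270, 32]);
  cube([28, 28, 349]);
  translate([269, 0, 0]) cube([28, 28, 349]);
  translate([0, 242, 0]) cube([28, 28, 349]);
  translate([269, 242, 0]) cube([28, 28, 349]);
}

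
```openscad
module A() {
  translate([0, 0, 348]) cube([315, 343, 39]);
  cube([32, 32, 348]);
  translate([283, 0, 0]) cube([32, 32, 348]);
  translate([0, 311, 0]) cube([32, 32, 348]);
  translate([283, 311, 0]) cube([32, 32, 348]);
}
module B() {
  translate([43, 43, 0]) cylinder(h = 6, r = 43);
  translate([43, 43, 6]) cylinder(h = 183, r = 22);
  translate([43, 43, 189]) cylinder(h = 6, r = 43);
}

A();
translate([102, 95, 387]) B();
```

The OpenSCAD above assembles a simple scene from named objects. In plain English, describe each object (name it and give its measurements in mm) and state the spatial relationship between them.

A is a four-legged stool. The seat is 315×343 mm, 39 mm thick, top at z = 387 mm. It stands on four square legs, each 32×32 mm in cross-section, from z = 0 to the seat underside, each flush with a corner of the seat.

B is a spool: two coaxial disc flanges of radius 43 mm and thickness 6 mm, joined by a core cylinder of radius 22 mm and height 183 mm. The lower flange rests on z = 0 and the three cylinders share a vertical axis.

The spool is on top of the stool.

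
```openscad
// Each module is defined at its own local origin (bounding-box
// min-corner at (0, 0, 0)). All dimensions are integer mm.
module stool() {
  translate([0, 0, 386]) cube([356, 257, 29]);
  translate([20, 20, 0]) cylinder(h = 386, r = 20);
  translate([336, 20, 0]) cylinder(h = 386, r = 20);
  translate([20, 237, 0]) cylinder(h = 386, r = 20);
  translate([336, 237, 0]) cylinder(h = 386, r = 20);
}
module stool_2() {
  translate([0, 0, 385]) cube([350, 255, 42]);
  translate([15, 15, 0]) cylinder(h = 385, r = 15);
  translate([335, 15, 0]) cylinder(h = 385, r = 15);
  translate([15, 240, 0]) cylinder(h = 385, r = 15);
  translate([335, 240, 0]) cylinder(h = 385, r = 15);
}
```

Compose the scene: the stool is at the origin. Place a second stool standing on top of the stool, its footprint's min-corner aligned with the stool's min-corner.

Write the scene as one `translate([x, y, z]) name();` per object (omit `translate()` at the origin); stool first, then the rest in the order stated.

stool();
translate([0, 0, 415]) stool_2();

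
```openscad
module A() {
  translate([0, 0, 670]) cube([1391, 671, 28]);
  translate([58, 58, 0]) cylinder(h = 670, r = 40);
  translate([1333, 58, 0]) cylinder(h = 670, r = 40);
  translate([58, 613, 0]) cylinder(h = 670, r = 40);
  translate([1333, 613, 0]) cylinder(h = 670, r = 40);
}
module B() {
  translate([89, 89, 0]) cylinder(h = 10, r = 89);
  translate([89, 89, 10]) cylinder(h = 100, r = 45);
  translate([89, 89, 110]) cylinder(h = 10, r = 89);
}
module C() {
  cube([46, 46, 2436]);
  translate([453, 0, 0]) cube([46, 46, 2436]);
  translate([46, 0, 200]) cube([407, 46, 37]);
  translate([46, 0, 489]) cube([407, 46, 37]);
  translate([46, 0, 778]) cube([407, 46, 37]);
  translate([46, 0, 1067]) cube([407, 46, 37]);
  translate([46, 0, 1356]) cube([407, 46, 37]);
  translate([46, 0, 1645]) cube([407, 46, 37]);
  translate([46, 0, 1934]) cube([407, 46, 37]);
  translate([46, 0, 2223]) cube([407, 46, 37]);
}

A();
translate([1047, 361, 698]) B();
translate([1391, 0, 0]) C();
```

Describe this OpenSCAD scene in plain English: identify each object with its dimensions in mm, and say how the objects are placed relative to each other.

A is a table with a 1391×671 mm rectangular top, 28 mm thick, top surface at z = 698 mm, supported by four round legs of 80 mm diameter, each leg's bounding box inset 18 mm from the nearest pair of top edges, running from the floor.

B is a spool: two coaxial disc flanges of radius 89 mm and thickness 10 mm, joined by a core cylinder of radius 45 mm and height 100 mm. The lower flange rests on z = 0 and the three cylinders share a vertical axis.

C is a wooden ladder with two side rails of 46×46 mm section and 2436 mm height, set 499 mm apart overall. Between them run 8 rectangular rungs (46 mm deep, 37 mm thick), front faces flush with the rails' −y face. The bottom of the first rung is 200 mm above the floor and each subsequent rung is 289 mm higher than the one below.

The spool is on top of the table. The ladder is against the table's +x side, with their −y faces flush.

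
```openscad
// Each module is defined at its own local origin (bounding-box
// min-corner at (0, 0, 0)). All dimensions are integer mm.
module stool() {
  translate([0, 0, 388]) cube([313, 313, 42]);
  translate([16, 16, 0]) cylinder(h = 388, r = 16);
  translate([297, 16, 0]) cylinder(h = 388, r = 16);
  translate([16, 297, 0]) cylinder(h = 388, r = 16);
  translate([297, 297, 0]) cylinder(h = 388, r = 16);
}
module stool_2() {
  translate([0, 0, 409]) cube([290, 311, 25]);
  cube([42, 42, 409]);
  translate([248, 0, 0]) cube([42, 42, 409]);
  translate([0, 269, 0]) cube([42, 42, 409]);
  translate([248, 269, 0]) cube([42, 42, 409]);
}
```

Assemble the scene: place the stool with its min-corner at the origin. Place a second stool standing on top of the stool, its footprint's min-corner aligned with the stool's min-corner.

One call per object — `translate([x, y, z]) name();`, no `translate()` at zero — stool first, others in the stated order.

stool();
translate([0, 0, 430]) stool_2();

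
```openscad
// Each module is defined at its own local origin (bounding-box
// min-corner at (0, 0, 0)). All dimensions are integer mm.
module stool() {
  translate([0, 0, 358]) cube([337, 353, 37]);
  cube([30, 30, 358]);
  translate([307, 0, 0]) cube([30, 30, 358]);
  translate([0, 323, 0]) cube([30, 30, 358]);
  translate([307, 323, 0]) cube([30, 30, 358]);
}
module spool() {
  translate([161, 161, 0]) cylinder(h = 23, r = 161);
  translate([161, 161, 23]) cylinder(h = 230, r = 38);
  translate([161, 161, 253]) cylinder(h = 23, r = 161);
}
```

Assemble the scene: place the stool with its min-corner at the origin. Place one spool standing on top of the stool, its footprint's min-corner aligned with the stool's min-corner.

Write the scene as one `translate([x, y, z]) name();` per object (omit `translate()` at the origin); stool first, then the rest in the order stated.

stool();
translate([0, 0, 395]) spool();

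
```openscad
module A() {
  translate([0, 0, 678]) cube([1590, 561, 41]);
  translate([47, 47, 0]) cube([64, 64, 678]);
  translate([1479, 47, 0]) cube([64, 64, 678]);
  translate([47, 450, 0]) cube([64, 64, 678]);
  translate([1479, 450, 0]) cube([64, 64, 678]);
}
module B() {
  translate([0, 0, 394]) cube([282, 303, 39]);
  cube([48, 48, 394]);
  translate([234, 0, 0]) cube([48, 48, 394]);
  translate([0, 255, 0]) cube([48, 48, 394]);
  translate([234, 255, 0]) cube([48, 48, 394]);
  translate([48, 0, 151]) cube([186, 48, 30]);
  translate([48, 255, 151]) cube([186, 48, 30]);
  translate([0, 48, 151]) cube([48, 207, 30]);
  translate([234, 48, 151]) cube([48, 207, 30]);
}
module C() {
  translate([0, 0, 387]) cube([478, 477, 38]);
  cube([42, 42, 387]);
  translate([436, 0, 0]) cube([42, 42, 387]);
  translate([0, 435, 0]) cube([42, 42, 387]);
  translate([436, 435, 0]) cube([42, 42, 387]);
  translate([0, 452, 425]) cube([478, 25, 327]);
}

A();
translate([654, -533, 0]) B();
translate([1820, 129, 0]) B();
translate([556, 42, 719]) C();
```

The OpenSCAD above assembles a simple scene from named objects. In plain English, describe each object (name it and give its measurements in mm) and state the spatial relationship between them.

A is a table: top 1590 mm (x) × 561 mm (y), 41 mm thick, upper face at z = 719 mm, on four 64×64 mm square legs, each inset 47 mm from the nearest pair of top edges, running from z = 0 to the bottom of the top.

B is a four-legged stool. The seat is a 282×303×39 mm slab whose top surface is at z = 433 mm; four square legs, each 48×48 mm in cross-section, run from the floor (z = 0) to the underside of the seat, each flush with a corner of the seat. Four stretchers, 48 mm wide and 30 mm tall, connect adjacent legs with their undersides at z = 151 mm, each running between the inner faces of the legs it joins and aligned with the legs' outer faces on the other axis.

C is a chair. The seat is a 478×477×38 mm slab with its top at z = 425 mm, on four 42×42 mm corner legs (flush with the seat edges, standing on z = 0). A flat backrest 25 mm thick, 327 mm tall, spans the full seat width and rises from the seat top along its +y edge, rear face flush with the rear of the seat.

Two stools sit around the table at the −y, +x sides. The chair is on top of the table, centred.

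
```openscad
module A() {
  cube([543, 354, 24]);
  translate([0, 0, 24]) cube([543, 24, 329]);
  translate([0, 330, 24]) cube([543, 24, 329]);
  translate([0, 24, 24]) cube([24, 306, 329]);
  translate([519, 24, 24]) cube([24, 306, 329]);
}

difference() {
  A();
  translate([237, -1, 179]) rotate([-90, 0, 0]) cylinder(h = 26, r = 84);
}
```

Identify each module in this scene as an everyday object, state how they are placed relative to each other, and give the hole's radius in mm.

A is an open box. The open box has a circular hole through its front wall. The hole's radius is 84 mm.

The subtracted cylinder has r = 84 mm.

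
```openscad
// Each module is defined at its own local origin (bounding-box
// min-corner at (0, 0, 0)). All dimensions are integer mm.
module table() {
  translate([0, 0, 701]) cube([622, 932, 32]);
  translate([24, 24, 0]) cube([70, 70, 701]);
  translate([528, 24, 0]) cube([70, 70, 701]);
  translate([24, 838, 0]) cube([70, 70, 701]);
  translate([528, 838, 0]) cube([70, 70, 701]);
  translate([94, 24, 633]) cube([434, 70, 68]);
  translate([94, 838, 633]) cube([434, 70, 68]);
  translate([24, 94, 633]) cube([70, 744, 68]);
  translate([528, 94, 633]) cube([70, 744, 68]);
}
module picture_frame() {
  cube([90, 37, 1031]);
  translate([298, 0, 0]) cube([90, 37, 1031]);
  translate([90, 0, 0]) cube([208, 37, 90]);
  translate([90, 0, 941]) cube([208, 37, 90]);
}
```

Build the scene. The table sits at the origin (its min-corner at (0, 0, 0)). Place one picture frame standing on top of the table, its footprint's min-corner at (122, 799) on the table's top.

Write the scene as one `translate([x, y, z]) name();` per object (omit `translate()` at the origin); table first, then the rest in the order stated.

table();
translate([122, 799, 733]) picture_frame();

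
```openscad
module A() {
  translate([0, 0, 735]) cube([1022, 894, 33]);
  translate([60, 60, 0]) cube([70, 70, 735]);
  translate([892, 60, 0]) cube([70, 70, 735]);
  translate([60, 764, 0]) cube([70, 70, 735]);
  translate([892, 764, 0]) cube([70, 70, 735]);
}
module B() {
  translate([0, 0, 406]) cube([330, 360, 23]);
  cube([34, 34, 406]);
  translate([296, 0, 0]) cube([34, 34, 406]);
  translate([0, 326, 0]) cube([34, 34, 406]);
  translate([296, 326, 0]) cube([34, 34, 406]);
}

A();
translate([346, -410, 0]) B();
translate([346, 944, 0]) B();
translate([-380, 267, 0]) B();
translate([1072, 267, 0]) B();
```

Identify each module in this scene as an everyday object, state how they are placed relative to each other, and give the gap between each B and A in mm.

Each stool's nearest face is 50 mm from the table's bounding box.

A is a table. B is a stool. Four stools sit around the table at the −y, +y, −x, +x sides. The gap between each stool and the table is 50 mm.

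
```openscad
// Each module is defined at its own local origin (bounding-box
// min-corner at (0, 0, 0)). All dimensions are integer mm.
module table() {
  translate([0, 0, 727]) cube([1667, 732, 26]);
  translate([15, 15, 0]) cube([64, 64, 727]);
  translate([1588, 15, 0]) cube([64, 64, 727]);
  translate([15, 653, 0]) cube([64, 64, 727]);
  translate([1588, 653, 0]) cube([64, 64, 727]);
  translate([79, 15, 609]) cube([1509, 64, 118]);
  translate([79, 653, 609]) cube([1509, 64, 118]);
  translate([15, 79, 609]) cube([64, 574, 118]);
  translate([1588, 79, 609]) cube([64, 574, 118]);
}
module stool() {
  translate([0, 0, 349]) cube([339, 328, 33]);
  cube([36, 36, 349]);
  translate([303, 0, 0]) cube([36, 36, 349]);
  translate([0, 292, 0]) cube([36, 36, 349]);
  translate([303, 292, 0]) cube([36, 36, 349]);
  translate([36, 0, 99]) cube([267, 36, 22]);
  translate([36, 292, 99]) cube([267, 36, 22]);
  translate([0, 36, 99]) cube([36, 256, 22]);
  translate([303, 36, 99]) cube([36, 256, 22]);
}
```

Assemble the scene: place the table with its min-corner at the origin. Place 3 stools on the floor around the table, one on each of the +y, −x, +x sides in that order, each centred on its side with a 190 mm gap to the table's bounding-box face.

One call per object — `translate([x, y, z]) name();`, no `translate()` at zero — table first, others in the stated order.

table();
translate([664, 922, 0]) stool();
translate([-529, 202, 0]) stool();
translate([1857, 202, 0]) stool();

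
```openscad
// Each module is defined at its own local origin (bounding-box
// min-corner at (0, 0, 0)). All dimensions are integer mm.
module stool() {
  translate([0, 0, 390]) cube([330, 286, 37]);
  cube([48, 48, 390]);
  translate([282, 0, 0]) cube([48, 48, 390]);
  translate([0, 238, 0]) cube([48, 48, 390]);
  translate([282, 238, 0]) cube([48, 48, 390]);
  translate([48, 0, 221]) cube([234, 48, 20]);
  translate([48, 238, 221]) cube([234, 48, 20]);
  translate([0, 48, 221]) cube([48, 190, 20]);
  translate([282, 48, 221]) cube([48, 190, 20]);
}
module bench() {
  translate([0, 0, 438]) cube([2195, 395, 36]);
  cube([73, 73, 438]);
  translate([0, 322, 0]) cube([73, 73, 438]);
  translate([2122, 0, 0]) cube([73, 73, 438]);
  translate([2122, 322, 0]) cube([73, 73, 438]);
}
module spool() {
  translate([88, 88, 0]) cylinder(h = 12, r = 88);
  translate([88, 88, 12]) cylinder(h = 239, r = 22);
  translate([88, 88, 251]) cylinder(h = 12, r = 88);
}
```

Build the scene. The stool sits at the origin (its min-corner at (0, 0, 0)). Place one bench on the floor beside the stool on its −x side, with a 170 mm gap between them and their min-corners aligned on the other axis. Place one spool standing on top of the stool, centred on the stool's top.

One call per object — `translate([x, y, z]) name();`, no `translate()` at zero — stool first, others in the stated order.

stool();
translate([-2365, 0, 0]) bench();
translate([77, 55, 427]) spool();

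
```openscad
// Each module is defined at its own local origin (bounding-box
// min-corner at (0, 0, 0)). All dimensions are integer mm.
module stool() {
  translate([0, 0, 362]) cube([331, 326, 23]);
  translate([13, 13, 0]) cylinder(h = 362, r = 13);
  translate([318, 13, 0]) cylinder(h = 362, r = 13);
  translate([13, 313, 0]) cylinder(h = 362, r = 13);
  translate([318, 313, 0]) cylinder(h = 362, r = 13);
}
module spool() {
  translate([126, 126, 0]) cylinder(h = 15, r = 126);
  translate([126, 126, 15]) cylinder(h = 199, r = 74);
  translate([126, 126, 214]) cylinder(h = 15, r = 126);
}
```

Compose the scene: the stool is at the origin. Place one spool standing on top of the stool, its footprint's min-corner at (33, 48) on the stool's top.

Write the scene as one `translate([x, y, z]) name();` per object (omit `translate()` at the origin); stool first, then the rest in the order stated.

stool();
translate([33, 48, 385]) spool();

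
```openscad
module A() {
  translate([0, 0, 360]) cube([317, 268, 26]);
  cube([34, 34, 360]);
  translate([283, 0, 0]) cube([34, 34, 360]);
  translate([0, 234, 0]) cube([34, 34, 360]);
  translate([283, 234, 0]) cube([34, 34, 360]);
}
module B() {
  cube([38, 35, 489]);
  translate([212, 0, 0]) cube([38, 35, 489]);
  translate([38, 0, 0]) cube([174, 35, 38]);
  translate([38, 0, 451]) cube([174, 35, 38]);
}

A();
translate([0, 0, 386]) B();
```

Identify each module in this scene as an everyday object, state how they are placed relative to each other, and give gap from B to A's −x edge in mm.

A is a stool. B is a picture frame. The picture frame is on top of the stool. The gap from the picture frame to the stool's −x edge is 0 mm.

The picture frame's min-x is at 0; the stool's min-x is 0; gap = 0 mm.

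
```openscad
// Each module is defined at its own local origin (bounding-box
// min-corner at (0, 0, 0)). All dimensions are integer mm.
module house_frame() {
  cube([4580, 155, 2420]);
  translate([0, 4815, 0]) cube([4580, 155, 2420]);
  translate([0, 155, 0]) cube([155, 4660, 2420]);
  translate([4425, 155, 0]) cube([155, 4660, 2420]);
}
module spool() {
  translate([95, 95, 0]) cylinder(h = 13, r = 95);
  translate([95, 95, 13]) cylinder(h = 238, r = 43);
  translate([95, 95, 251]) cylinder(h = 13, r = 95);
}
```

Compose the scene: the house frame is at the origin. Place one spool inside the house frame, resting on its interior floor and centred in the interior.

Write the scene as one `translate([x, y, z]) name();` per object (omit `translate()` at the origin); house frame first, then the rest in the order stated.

house_frame();
translate([2195, 2390, 0]) spool();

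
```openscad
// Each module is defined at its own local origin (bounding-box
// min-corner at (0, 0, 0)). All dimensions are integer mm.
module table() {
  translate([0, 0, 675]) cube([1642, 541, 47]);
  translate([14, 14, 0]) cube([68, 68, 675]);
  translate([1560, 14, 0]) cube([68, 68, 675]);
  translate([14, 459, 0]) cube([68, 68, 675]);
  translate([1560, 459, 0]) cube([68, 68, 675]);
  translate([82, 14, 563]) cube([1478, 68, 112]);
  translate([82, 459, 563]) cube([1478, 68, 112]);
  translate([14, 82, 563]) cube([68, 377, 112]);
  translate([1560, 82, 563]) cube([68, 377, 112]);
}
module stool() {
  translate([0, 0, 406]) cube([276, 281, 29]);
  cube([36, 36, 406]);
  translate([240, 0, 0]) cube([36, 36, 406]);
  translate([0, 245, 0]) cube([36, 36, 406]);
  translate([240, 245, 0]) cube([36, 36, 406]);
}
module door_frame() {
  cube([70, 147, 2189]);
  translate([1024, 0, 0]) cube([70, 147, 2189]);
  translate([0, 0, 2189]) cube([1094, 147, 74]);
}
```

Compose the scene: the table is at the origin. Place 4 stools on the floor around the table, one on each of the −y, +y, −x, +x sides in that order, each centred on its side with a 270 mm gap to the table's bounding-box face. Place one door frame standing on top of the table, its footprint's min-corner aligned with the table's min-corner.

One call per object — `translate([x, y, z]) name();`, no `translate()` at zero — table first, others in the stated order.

table();
translate([683, -551, 0]) stool();
translate([683, 811, 0]) stool();
translate([-546, 130, 0]) stool();
translate([1912, 130, 0]) stool();
translate([0, 0, 722]) door_frame();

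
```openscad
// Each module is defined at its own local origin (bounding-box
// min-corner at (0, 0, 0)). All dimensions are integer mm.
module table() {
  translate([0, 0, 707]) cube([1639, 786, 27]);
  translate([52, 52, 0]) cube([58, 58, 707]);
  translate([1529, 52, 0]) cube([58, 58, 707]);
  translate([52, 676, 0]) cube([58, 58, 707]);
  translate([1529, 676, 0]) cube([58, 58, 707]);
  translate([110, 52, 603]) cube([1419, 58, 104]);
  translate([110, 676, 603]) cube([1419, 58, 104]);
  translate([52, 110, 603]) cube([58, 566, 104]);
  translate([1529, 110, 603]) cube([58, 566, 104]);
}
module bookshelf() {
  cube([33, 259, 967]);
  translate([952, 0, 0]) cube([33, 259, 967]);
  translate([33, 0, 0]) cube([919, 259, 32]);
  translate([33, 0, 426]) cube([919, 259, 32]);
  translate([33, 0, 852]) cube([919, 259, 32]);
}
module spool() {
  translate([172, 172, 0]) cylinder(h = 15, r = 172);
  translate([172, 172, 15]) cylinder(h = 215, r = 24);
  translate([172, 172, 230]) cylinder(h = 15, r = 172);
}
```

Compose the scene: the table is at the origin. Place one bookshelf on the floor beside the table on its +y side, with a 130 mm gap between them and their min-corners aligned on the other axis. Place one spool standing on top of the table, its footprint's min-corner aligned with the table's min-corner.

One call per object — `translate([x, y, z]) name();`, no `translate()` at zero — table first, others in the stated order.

table();
translate([0, 916, 0]) bookshelf();
translate([0, 0, 734]) spool();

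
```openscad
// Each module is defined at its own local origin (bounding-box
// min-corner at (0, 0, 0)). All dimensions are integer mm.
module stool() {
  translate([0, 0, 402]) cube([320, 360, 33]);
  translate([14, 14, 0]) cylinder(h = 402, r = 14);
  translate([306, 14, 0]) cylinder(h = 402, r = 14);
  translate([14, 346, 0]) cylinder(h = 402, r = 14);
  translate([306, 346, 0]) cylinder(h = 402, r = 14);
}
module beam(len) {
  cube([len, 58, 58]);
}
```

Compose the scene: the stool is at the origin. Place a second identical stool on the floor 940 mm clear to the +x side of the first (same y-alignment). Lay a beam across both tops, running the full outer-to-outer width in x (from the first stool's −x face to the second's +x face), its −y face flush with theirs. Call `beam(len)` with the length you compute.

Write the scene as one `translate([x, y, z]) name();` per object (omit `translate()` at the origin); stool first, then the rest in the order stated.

stool();
translate([1260, 0, 0]) stool();
translate([0, 0, 435]) beam(1580);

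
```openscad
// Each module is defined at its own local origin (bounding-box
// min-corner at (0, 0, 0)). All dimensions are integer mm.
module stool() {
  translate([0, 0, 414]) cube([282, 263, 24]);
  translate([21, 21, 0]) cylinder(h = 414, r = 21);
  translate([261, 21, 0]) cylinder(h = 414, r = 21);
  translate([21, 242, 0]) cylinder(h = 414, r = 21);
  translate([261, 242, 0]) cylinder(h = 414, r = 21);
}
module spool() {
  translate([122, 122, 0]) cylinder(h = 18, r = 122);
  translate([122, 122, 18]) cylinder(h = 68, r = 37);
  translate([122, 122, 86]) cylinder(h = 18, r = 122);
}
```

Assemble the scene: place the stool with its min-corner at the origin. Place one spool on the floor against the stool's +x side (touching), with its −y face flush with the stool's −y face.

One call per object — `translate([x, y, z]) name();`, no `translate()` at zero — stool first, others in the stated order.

stool();
translate([282, 0, 0]) spool();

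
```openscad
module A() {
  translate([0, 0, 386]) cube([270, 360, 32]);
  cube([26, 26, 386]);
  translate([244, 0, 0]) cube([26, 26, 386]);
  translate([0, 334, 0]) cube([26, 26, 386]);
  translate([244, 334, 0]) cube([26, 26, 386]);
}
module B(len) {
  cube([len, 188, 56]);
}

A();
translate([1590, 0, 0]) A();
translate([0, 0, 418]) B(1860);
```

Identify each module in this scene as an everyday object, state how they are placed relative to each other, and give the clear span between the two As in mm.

A is a stool. B is a beam. A beam spans the tops of two stools. The clear span between the two stools is 1320 mm.

Second stool starts at x = 1590; first ends at x = 270; clear span = 1590 − 270 = 1320 mm.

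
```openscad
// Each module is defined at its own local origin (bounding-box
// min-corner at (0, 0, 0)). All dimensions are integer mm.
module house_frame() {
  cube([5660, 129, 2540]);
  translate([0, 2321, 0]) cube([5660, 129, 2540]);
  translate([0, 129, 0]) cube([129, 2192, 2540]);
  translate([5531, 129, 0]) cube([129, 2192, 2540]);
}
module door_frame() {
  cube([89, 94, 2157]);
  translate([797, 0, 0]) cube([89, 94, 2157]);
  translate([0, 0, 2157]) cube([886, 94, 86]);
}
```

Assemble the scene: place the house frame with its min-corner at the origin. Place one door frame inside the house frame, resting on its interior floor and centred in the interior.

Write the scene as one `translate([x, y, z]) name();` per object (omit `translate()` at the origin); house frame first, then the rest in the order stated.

house_frame();
translate([2387, 1178, 0]) door_frame();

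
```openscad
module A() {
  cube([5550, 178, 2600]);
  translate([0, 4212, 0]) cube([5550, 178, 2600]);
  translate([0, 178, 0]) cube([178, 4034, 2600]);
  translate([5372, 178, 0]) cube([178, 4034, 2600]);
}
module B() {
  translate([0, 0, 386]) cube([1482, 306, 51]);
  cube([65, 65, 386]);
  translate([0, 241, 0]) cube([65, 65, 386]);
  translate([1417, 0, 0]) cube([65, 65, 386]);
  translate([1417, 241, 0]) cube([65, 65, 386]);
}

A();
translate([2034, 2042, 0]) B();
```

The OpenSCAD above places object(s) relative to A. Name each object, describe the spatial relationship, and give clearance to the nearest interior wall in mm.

A is a house frame. B is a bench. The bench sits inside the house frame, centred. The clearance to the nearest interior wall is 1856 mm.

Clearances: x = 1856, y = 1864; minimum 1856 mm.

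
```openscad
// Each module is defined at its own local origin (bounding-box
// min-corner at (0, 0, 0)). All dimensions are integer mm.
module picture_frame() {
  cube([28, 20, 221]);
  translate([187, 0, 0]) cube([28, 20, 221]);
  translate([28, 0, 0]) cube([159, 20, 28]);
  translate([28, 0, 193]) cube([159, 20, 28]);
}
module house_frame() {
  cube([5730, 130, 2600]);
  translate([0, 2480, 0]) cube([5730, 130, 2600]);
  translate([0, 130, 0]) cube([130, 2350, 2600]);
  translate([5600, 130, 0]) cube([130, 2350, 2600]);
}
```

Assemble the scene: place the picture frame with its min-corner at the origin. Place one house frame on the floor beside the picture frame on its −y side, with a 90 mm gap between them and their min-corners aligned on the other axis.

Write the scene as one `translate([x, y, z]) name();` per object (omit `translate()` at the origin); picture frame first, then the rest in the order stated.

picture_frame();
translate([0, -2700, 0]) house_frame();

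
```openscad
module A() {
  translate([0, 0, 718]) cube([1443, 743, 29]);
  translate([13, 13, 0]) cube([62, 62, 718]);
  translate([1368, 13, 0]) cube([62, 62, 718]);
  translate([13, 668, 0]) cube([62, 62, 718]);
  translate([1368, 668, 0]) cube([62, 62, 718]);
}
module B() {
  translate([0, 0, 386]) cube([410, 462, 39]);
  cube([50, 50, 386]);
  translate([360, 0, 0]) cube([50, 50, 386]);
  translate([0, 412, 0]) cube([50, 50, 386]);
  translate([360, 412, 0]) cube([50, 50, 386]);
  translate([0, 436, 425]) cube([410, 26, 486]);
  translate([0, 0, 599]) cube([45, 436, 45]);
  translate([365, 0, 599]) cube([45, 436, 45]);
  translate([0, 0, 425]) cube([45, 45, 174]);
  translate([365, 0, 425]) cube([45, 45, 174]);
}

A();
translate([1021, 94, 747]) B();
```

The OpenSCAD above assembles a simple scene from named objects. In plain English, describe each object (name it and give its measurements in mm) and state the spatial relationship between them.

A is a table with a 1443×743 mm rectangular top, 29 mm thick, top surface at z = 747 mm, supported by four 62×62 mm square legs, each inset 13 mm from the nearest pair of top edges, running from the floor.

B is a chair: 410×462 mm seat, 39 mm thick, top at z = 425 mm, on four 50 mm square corner legs flush with the seat edges. A 26 mm thick backrest slab spans the full seat width, extending 486 mm above the seat top, its back face flush with the seat's +y edge. Two armrests of 45×45 mm section run along each side from the seat's front edge to the front of the backrest, top faces 219 mm above the seat top and outer faces flush with the seat's x-edges; a 45×45 mm post under the front of each armrest stands on the seat at the front corner.

The chair is on top of the table.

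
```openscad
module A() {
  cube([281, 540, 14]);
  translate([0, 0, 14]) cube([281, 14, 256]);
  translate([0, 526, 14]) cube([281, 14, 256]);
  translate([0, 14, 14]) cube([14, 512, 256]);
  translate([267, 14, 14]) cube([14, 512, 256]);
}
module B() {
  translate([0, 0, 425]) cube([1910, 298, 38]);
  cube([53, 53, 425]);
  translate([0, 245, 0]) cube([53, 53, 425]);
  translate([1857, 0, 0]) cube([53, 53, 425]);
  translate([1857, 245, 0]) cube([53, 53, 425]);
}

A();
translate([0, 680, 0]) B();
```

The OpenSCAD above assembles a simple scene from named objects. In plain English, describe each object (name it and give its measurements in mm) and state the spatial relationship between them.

A is an open-topped rectangular box: outside dimensions 281×540×270 mm, with a uniform wall and base thickness of 14 mm. The base is a full 281×540 slab on the floor; four walls sit on top of the base. The front and back walls (the −y and +y sides) span the full width; the two side walls fit between them.

B is a bench: a 1910×298 mm seat slab, 38 mm thick, top at z = 463 mm, on four 53×53 mm square legs flush with the seat corners and standing on z = 0.

The bench is on the floor beside the open box on its +y side.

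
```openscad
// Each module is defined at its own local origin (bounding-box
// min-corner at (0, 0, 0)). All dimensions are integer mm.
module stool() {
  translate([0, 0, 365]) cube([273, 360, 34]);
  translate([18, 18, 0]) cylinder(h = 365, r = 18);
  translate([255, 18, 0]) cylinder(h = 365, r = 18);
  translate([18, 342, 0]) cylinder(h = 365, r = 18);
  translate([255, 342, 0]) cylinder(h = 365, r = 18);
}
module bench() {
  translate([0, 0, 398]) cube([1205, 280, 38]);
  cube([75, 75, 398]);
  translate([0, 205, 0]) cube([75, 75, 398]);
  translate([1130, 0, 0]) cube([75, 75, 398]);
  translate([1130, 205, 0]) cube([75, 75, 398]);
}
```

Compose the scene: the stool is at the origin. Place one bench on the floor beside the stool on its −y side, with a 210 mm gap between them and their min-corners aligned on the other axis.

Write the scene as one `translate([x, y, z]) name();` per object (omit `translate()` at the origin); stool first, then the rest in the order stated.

stool();
translate([0, -490, 0]) bench();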